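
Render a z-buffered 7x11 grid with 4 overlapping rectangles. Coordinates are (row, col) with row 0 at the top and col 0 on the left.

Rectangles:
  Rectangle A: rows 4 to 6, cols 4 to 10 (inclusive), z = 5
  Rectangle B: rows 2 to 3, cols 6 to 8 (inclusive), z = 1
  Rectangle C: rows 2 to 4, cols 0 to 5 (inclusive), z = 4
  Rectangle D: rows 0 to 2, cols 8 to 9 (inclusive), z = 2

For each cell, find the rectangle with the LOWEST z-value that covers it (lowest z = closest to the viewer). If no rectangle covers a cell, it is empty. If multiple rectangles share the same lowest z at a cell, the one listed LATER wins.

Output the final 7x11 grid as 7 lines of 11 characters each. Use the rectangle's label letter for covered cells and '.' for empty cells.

........DD.
........DD.
CCCCCCBBBD.
CCCCCCBBB..
CCCCCCAAAAA
....AAAAAAA
....AAAAAAA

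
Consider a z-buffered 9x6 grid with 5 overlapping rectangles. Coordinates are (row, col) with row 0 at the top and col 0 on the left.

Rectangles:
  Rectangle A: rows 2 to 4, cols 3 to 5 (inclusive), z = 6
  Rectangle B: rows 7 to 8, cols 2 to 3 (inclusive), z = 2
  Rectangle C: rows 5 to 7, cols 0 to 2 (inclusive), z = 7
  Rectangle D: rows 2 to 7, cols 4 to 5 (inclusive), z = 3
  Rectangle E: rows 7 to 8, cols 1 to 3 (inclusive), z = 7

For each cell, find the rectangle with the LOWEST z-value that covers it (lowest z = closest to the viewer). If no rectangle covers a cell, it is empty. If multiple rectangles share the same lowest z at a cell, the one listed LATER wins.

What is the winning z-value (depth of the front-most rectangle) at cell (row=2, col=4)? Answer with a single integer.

Answer: 3

Derivation:
Check cell (2,4):
  A: rows 2-4 cols 3-5 z=6 -> covers; best now A (z=6)
  B: rows 7-8 cols 2-3 -> outside (row miss)
  C: rows 5-7 cols 0-2 -> outside (row miss)
  D: rows 2-7 cols 4-5 z=3 -> covers; best now D (z=3)
  E: rows 7-8 cols 1-3 -> outside (row miss)
Winner: D at z=3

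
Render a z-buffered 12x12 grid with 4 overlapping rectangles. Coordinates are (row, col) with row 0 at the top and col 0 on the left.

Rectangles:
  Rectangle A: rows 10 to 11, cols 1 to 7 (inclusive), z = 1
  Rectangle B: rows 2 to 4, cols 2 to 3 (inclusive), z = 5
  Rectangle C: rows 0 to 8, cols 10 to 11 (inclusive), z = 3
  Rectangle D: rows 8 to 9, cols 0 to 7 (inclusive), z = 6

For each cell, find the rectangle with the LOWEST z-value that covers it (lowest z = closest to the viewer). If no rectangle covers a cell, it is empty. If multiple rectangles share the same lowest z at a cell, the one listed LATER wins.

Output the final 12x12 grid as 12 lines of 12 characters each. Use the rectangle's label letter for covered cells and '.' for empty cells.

..........CC
..........CC
..BB......CC
..BB......CC
..BB......CC
..........CC
..........CC
..........CC
DDDDDDDD..CC
DDDDDDDD....
.AAAAAAA....
.AAAAAAA....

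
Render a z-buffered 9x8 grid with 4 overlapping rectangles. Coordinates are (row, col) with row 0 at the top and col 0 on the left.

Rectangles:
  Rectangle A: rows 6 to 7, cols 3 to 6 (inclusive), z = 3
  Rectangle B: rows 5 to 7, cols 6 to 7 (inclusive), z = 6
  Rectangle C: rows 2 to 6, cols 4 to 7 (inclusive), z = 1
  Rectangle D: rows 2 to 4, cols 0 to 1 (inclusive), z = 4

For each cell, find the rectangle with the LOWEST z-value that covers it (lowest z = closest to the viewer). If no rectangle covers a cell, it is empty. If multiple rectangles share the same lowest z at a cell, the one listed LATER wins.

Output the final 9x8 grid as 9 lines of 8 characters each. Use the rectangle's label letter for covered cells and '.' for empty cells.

........
........
DD..CCCC
DD..CCCC
DD..CCCC
....CCCC
...ACCCC
...AAAAB
........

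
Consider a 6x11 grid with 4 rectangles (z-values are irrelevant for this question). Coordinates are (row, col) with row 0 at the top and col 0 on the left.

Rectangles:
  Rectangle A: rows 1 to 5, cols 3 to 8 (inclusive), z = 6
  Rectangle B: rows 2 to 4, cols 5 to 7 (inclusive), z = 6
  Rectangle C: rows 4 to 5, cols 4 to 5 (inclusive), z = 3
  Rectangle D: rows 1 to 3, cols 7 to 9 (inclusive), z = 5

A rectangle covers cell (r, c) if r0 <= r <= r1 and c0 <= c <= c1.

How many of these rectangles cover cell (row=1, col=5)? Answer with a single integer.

Answer: 1

Derivation:
Check cell (1,5):
  A: rows 1-5 cols 3-8 -> covers
  B: rows 2-4 cols 5-7 -> outside (row miss)
  C: rows 4-5 cols 4-5 -> outside (row miss)
  D: rows 1-3 cols 7-9 -> outside (col miss)
Count covering = 1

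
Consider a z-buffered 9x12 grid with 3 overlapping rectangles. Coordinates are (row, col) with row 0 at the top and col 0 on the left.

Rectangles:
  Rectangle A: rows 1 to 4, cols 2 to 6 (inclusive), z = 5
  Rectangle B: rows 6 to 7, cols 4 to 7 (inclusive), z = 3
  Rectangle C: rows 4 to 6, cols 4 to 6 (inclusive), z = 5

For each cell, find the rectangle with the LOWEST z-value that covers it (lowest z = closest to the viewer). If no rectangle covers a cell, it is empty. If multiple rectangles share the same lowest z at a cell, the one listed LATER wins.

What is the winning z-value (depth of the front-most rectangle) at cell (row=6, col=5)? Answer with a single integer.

Answer: 3

Derivation:
Check cell (6,5):
  A: rows 1-4 cols 2-6 -> outside (row miss)
  B: rows 6-7 cols 4-7 z=3 -> covers; best now B (z=3)
  C: rows 4-6 cols 4-6 z=5 -> covers; best now B (z=3)
Winner: B at z=3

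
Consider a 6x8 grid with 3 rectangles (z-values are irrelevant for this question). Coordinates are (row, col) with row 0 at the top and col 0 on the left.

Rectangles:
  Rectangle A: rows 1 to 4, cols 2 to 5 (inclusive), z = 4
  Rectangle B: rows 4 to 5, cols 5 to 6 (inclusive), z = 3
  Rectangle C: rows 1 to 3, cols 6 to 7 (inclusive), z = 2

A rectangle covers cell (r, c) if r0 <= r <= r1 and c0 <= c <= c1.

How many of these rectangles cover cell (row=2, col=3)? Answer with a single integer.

Answer: 1

Derivation:
Check cell (2,3):
  A: rows 1-4 cols 2-5 -> covers
  B: rows 4-5 cols 5-6 -> outside (row miss)
  C: rows 1-3 cols 6-7 -> outside (col miss)
Count covering = 1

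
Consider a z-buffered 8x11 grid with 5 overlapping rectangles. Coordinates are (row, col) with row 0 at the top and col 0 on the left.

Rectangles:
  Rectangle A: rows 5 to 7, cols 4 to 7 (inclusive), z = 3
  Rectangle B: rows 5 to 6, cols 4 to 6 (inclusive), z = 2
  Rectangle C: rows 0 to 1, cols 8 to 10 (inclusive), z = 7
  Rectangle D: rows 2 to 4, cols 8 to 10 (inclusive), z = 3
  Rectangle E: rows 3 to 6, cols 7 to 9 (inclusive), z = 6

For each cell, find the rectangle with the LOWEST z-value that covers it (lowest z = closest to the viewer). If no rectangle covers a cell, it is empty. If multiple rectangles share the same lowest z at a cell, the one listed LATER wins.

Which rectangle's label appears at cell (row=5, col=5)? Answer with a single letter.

Check cell (5,5):
  A: rows 5-7 cols 4-7 z=3 -> covers; best now A (z=3)
  B: rows 5-6 cols 4-6 z=2 -> covers; best now B (z=2)
  C: rows 0-1 cols 8-10 -> outside (row miss)
  D: rows 2-4 cols 8-10 -> outside (row miss)
  E: rows 3-6 cols 7-9 -> outside (col miss)
Winner: B at z=2

Answer: B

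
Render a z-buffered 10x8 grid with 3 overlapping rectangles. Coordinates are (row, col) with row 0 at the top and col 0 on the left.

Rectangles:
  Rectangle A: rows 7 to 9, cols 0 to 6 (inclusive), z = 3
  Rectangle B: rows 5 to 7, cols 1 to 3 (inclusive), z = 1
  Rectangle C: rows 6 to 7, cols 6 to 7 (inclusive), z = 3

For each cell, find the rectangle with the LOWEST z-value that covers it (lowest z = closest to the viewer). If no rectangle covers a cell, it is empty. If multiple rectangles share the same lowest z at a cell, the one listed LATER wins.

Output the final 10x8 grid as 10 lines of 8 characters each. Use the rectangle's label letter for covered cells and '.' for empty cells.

........
........
........
........
........
.BBB....
.BBB..CC
ABBBAACC
AAAAAAA.
AAAAAAA.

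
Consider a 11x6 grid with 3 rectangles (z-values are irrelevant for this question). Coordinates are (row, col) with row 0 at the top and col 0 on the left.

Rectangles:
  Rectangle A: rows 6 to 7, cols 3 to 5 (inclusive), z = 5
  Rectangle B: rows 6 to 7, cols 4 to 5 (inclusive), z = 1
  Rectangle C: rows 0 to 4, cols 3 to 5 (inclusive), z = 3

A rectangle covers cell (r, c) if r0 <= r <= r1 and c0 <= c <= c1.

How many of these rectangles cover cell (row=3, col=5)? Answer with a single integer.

Answer: 1

Derivation:
Check cell (3,5):
  A: rows 6-7 cols 3-5 -> outside (row miss)
  B: rows 6-7 cols 4-5 -> outside (row miss)
  C: rows 0-4 cols 3-5 -> covers
Count covering = 1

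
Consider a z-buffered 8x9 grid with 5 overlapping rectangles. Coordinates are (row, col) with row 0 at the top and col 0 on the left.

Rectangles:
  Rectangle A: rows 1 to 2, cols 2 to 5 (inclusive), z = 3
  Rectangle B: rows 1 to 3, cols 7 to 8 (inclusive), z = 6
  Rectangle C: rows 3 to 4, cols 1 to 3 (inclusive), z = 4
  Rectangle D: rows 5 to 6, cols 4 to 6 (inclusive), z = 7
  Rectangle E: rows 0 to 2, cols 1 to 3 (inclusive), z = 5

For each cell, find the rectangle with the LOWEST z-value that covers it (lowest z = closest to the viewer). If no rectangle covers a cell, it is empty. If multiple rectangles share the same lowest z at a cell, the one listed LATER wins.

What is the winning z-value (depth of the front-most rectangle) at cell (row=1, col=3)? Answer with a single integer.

Check cell (1,3):
  A: rows 1-2 cols 2-5 z=3 -> covers; best now A (z=3)
  B: rows 1-3 cols 7-8 -> outside (col miss)
  C: rows 3-4 cols 1-3 -> outside (row miss)
  D: rows 5-6 cols 4-6 -> outside (row miss)
  E: rows 0-2 cols 1-3 z=5 -> covers; best now A (z=3)
Winner: A at z=3

Answer: 3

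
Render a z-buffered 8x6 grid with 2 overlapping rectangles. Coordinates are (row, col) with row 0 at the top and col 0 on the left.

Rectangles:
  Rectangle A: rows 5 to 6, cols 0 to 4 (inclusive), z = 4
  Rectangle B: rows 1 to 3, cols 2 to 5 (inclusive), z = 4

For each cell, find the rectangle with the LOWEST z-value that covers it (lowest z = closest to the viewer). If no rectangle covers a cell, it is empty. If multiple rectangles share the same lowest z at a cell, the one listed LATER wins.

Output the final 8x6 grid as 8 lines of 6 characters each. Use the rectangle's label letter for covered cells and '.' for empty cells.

......
..BBBB
..BBBB
..BBBB
......
AAAAA.
AAAAA.
......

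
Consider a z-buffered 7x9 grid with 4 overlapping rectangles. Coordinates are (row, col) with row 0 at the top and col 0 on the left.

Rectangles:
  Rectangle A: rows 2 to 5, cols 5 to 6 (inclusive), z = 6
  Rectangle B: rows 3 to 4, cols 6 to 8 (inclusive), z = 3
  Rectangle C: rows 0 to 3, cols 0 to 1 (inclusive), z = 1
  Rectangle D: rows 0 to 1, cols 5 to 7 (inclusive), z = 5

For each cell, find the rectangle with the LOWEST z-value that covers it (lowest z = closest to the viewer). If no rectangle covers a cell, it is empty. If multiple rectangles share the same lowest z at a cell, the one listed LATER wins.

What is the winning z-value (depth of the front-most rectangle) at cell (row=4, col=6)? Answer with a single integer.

Answer: 3

Derivation:
Check cell (4,6):
  A: rows 2-5 cols 5-6 z=6 -> covers; best now A (z=6)
  B: rows 3-4 cols 6-8 z=3 -> covers; best now B (z=3)
  C: rows 0-3 cols 0-1 -> outside (row miss)
  D: rows 0-1 cols 5-7 -> outside (row miss)
Winner: B at z=3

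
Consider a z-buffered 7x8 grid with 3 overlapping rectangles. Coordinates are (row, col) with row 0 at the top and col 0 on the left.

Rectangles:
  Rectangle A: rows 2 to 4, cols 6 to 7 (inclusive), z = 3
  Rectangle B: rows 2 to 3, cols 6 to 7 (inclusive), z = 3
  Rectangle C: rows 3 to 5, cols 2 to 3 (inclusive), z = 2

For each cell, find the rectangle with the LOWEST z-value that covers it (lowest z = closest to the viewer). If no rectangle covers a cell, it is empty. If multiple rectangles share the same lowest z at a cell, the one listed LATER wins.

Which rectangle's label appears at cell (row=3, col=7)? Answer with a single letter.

Answer: B

Derivation:
Check cell (3,7):
  A: rows 2-4 cols 6-7 z=3 -> covers; best now A (z=3)
  B: rows 2-3 cols 6-7 z=3 -> covers; best now B (z=3)
  C: rows 3-5 cols 2-3 -> outside (col miss)
Winner: B at z=3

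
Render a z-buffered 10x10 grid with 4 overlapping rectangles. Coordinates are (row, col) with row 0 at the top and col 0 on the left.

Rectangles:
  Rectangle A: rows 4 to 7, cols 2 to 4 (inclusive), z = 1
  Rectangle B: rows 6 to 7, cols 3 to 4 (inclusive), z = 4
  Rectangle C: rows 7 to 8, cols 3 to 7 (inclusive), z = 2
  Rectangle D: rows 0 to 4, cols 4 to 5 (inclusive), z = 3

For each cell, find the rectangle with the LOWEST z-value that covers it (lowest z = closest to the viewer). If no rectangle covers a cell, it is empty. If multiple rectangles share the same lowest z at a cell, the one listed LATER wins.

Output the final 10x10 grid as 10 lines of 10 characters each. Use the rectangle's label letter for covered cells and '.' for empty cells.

....DD....
....DD....
....DD....
....DD....
..AAAD....
..AAA.....
..AAA.....
..AAACCC..
...CCCCC..
..........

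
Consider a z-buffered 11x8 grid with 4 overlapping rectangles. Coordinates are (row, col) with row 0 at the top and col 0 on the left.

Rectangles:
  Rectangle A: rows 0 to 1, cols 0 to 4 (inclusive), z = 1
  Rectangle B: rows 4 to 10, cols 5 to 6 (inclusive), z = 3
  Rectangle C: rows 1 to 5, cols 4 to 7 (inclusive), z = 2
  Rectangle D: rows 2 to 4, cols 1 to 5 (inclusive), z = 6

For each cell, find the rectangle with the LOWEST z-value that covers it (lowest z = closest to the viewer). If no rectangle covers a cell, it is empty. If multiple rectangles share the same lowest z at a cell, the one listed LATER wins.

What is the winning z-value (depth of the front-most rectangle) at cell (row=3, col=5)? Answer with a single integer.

Check cell (3,5):
  A: rows 0-1 cols 0-4 -> outside (row miss)
  B: rows 4-10 cols 5-6 -> outside (row miss)
  C: rows 1-5 cols 4-7 z=2 -> covers; best now C (z=2)
  D: rows 2-4 cols 1-5 z=6 -> covers; best now C (z=2)
Winner: C at z=2

Answer: 2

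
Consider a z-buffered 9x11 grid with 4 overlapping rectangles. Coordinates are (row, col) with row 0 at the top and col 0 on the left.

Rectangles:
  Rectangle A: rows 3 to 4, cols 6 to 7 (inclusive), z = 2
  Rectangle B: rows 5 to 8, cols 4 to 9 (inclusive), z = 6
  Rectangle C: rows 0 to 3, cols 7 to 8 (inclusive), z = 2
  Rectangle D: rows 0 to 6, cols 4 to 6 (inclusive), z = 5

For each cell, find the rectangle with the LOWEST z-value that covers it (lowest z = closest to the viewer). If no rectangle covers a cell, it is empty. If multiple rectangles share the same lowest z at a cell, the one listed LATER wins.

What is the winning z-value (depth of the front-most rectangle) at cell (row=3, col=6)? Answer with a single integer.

Check cell (3,6):
  A: rows 3-4 cols 6-7 z=2 -> covers; best now A (z=2)
  B: rows 5-8 cols 4-9 -> outside (row miss)
  C: rows 0-3 cols 7-8 -> outside (col miss)
  D: rows 0-6 cols 4-6 z=5 -> covers; best now A (z=2)
Winner: A at z=2

Answer: 2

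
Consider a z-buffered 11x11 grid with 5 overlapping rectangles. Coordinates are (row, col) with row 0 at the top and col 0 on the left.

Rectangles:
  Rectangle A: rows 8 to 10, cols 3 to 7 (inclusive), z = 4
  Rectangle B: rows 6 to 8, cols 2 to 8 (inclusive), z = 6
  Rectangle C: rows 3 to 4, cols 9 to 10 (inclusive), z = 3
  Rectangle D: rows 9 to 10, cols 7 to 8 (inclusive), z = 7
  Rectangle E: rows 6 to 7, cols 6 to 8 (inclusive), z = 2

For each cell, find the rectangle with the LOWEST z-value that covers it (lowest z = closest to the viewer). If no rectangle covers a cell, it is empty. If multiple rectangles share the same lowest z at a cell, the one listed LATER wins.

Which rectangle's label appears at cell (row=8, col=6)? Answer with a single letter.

Check cell (8,6):
  A: rows 8-10 cols 3-7 z=4 -> covers; best now A (z=4)
  B: rows 6-8 cols 2-8 z=6 -> covers; best now A (z=4)
  C: rows 3-4 cols 9-10 -> outside (row miss)
  D: rows 9-10 cols 7-8 -> outside (row miss)
  E: rows 6-7 cols 6-8 -> outside (row miss)
Winner: A at z=4

Answer: A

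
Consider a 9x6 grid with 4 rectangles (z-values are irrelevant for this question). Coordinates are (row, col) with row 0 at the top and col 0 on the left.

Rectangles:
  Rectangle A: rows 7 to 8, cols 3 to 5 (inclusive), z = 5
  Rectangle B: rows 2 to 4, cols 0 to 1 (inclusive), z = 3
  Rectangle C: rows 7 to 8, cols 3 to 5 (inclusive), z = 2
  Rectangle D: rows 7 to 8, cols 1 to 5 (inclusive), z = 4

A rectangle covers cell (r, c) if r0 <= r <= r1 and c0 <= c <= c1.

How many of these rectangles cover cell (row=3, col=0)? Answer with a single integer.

Check cell (3,0):
  A: rows 7-8 cols 3-5 -> outside (row miss)
  B: rows 2-4 cols 0-1 -> covers
  C: rows 7-8 cols 3-5 -> outside (row miss)
  D: rows 7-8 cols 1-5 -> outside (row miss)
Count covering = 1

Answer: 1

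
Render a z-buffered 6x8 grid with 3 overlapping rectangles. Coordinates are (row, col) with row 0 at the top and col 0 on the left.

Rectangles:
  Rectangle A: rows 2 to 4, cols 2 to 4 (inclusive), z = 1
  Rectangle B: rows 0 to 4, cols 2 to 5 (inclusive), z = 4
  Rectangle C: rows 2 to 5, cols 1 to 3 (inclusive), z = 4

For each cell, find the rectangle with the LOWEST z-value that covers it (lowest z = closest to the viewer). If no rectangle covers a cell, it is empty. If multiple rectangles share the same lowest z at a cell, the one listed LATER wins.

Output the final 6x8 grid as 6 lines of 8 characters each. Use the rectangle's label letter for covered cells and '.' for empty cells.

..BBBB..
..BBBB..
.CAAAB..
.CAAAB..
.CAAAB..
.CCC....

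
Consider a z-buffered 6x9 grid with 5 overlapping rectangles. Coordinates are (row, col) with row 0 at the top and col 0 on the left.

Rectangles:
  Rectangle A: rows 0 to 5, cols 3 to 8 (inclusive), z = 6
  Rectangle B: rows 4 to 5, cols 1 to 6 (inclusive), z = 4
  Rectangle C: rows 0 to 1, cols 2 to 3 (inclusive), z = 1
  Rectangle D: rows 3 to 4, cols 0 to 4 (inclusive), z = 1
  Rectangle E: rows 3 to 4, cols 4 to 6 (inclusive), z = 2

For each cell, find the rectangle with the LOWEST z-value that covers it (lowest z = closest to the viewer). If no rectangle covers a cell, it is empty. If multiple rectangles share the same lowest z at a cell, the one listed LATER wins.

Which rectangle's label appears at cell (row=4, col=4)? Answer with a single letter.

Check cell (4,4):
  A: rows 0-5 cols 3-8 z=6 -> covers; best now A (z=6)
  B: rows 4-5 cols 1-6 z=4 -> covers; best now B (z=4)
  C: rows 0-1 cols 2-3 -> outside (row miss)
  D: rows 3-4 cols 0-4 z=1 -> covers; best now D (z=1)
  E: rows 3-4 cols 4-6 z=2 -> covers; best now D (z=1)
Winner: D at z=1

Answer: D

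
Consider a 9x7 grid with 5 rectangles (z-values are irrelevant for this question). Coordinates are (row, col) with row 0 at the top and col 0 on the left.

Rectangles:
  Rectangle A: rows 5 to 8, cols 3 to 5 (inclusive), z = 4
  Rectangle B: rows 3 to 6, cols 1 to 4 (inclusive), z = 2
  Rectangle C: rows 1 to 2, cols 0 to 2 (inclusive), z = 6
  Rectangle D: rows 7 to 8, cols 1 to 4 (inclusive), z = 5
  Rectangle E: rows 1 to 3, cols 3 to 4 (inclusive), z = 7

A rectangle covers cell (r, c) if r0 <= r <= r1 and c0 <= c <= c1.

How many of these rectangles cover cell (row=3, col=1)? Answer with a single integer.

Check cell (3,1):
  A: rows 5-8 cols 3-5 -> outside (row miss)
  B: rows 3-6 cols 1-4 -> covers
  C: rows 1-2 cols 0-2 -> outside (row miss)
  D: rows 7-8 cols 1-4 -> outside (row miss)
  E: rows 1-3 cols 3-4 -> outside (col miss)
Count covering = 1

Answer: 1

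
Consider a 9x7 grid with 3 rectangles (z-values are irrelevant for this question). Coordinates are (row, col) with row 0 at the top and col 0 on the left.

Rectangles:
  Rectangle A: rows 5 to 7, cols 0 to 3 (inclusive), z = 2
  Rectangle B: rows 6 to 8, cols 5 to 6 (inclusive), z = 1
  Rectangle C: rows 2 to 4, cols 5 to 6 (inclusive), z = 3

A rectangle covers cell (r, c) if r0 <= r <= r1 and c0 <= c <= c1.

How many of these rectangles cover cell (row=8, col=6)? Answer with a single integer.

Answer: 1

Derivation:
Check cell (8,6):
  A: rows 5-7 cols 0-3 -> outside (row miss)
  B: rows 6-8 cols 5-6 -> covers
  C: rows 2-4 cols 5-6 -> outside (row miss)
Count covering = 1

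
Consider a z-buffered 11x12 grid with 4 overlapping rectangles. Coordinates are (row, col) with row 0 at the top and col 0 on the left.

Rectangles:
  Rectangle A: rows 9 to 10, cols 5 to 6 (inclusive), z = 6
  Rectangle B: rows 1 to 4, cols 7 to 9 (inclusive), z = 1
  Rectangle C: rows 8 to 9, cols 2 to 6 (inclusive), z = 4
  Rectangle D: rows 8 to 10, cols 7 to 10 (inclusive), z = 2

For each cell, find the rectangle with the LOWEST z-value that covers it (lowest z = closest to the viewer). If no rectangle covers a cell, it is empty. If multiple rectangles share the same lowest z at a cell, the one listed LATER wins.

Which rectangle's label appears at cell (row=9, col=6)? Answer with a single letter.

Check cell (9,6):
  A: rows 9-10 cols 5-6 z=6 -> covers; best now A (z=6)
  B: rows 1-4 cols 7-9 -> outside (row miss)
  C: rows 8-9 cols 2-6 z=4 -> covers; best now C (z=4)
  D: rows 8-10 cols 7-10 -> outside (col miss)
Winner: C at z=4

Answer: C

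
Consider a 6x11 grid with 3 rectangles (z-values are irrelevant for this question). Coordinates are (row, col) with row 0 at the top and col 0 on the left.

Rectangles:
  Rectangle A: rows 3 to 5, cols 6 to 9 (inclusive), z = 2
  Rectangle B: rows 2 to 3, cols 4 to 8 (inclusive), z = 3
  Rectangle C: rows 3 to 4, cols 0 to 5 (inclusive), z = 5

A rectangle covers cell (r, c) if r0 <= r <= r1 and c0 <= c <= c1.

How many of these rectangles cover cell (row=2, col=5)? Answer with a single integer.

Check cell (2,5):
  A: rows 3-5 cols 6-9 -> outside (row miss)
  B: rows 2-3 cols 4-8 -> covers
  C: rows 3-4 cols 0-5 -> outside (row miss)
Count covering = 1

Answer: 1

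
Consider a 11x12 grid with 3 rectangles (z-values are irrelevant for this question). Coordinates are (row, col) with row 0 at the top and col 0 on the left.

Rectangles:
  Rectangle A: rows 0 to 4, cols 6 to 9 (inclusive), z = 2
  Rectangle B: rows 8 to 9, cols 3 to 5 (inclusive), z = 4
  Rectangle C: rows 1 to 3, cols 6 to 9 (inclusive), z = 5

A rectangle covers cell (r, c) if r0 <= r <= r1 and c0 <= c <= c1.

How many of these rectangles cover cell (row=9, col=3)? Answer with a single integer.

Check cell (9,3):
  A: rows 0-4 cols 6-9 -> outside (row miss)
  B: rows 8-9 cols 3-5 -> covers
  C: rows 1-3 cols 6-9 -> outside (row miss)
Count covering = 1

Answer: 1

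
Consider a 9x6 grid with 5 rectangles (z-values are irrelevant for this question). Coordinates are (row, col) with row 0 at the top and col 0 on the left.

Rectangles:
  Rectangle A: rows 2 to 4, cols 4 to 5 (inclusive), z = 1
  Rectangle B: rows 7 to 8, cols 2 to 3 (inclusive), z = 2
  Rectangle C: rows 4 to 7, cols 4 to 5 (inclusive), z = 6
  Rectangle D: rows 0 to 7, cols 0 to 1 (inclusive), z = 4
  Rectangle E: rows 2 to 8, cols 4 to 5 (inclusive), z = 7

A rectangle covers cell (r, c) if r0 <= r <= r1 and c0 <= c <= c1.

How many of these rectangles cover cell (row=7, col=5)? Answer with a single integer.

Answer: 2

Derivation:
Check cell (7,5):
  A: rows 2-4 cols 4-5 -> outside (row miss)
  B: rows 7-8 cols 2-3 -> outside (col miss)
  C: rows 4-7 cols 4-5 -> covers
  D: rows 0-7 cols 0-1 -> outside (col miss)
  E: rows 2-8 cols 4-5 -> covers
Count covering = 2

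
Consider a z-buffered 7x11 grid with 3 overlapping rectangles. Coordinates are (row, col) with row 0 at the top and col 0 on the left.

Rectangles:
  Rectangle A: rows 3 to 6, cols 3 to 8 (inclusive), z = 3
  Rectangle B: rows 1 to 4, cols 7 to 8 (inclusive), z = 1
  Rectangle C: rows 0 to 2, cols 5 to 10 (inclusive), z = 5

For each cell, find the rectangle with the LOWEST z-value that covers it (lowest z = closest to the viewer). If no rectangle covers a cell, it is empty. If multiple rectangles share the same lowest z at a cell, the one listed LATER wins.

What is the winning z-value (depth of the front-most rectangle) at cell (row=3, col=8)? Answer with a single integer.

Answer: 1

Derivation:
Check cell (3,8):
  A: rows 3-6 cols 3-8 z=3 -> covers; best now A (z=3)
  B: rows 1-4 cols 7-8 z=1 -> covers; best now B (z=1)
  C: rows 0-2 cols 5-10 -> outside (row miss)
Winner: B at z=1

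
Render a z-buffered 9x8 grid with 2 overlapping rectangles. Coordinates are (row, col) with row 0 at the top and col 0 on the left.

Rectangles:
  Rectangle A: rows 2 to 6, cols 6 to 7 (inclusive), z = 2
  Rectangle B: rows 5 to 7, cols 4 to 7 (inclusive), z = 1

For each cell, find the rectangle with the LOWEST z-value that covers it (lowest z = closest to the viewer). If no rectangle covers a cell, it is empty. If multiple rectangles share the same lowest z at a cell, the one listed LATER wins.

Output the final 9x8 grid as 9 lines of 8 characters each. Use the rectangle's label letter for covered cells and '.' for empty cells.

........
........
......AA
......AA
......AA
....BBBB
....BBBB
....BBBB
........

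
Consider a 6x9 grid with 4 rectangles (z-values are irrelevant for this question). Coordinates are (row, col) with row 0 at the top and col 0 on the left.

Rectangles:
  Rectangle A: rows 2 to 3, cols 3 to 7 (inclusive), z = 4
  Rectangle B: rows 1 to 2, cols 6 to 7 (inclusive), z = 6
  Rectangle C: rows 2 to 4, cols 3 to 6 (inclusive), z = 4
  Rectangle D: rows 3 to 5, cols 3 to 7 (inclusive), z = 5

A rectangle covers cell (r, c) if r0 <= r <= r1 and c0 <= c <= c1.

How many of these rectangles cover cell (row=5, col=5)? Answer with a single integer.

Check cell (5,5):
  A: rows 2-3 cols 3-7 -> outside (row miss)
  B: rows 1-2 cols 6-7 -> outside (row miss)
  C: rows 2-4 cols 3-6 -> outside (row miss)
  D: rows 3-5 cols 3-7 -> covers
Count covering = 1

Answer: 1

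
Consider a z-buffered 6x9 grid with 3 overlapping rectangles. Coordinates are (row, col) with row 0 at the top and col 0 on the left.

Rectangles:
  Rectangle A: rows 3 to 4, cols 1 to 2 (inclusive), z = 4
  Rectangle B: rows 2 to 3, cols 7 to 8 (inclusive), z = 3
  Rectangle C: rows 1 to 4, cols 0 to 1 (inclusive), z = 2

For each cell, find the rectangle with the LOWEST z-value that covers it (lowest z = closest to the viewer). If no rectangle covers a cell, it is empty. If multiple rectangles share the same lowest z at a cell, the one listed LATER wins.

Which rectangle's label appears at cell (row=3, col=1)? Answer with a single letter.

Check cell (3,1):
  A: rows 3-4 cols 1-2 z=4 -> covers; best now A (z=4)
  B: rows 2-3 cols 7-8 -> outside (col miss)
  C: rows 1-4 cols 0-1 z=2 -> covers; best now C (z=2)
Winner: C at z=2

Answer: C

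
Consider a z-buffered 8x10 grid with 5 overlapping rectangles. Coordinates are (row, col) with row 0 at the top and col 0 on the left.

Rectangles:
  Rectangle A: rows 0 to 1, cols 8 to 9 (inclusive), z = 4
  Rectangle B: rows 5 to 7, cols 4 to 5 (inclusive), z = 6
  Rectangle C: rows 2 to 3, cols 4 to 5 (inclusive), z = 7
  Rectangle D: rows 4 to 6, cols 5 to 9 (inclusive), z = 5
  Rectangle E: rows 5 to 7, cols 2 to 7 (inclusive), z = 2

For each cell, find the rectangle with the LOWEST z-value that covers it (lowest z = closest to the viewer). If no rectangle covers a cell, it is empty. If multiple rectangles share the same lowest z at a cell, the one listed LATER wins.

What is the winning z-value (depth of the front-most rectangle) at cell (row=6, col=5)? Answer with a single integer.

Check cell (6,5):
  A: rows 0-1 cols 8-9 -> outside (row miss)
  B: rows 5-7 cols 4-5 z=6 -> covers; best now B (z=6)
  C: rows 2-3 cols 4-5 -> outside (row miss)
  D: rows 4-6 cols 5-9 z=5 -> covers; best now D (z=5)
  E: rows 5-7 cols 2-7 z=2 -> covers; best now E (z=2)
Winner: E at z=2

Answer: 2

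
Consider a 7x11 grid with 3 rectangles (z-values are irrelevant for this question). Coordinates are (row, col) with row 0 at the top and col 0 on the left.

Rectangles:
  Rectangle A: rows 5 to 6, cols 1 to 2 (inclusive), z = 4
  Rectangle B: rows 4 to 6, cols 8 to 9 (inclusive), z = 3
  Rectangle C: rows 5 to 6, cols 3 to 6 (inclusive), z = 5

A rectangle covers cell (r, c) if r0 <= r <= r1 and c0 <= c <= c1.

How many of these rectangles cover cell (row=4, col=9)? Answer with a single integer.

Check cell (4,9):
  A: rows 5-6 cols 1-2 -> outside (row miss)
  B: rows 4-6 cols 8-9 -> covers
  C: rows 5-6 cols 3-6 -> outside (row miss)
Count covering = 1

Answer: 1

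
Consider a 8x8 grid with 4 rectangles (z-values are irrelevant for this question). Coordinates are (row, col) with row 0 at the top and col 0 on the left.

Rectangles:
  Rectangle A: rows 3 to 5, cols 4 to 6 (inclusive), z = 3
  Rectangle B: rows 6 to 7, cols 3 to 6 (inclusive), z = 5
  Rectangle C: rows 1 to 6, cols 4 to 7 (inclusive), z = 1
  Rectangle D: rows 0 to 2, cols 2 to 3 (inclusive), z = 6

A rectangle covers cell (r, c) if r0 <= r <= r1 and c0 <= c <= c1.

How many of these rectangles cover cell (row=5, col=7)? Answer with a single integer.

Answer: 1

Derivation:
Check cell (5,7):
  A: rows 3-5 cols 4-6 -> outside (col miss)
  B: rows 6-7 cols 3-6 -> outside (row miss)
  C: rows 1-6 cols 4-7 -> covers
  D: rows 0-2 cols 2-3 -> outside (row miss)
Count covering = 1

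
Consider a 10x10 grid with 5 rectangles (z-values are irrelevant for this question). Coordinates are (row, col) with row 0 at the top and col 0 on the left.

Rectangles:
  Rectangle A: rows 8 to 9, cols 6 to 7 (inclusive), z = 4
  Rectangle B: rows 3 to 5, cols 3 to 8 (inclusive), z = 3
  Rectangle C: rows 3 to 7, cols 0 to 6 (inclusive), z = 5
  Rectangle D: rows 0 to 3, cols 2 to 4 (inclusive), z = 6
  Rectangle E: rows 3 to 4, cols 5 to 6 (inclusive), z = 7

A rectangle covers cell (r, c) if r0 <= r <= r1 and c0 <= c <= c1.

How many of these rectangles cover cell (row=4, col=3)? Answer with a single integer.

Check cell (4,3):
  A: rows 8-9 cols 6-7 -> outside (row miss)
  B: rows 3-5 cols 3-8 -> covers
  C: rows 3-7 cols 0-6 -> covers
  D: rows 0-3 cols 2-4 -> outside (row miss)
  E: rows 3-4 cols 5-6 -> outside (col miss)
Count covering = 2

Answer: 2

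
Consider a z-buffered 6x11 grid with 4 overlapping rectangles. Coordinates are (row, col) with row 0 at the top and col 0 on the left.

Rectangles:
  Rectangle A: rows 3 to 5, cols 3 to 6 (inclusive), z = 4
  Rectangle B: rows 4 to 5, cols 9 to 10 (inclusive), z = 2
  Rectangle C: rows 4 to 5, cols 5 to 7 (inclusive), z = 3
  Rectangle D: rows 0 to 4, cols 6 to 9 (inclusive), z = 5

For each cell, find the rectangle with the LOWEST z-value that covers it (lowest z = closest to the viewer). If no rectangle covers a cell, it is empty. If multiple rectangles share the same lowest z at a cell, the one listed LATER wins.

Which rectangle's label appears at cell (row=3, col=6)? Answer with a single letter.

Answer: A

Derivation:
Check cell (3,6):
  A: rows 3-5 cols 3-6 z=4 -> covers; best now A (z=4)
  B: rows 4-5 cols 9-10 -> outside (row miss)
  C: rows 4-5 cols 5-7 -> outside (row miss)
  D: rows 0-4 cols 6-9 z=5 -> covers; best now A (z=4)
Winner: A at z=4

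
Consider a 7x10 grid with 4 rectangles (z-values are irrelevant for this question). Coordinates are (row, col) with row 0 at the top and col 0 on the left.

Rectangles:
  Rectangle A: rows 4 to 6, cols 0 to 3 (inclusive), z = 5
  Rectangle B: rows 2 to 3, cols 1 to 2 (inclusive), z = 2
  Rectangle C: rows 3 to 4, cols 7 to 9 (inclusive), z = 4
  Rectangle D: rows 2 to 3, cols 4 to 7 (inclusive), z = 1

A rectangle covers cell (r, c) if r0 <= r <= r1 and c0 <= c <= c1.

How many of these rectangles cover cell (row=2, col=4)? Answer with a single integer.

Check cell (2,4):
  A: rows 4-6 cols 0-3 -> outside (row miss)
  B: rows 2-3 cols 1-2 -> outside (col miss)
  C: rows 3-4 cols 7-9 -> outside (row miss)
  D: rows 2-3 cols 4-7 -> covers
Count covering = 1

Answer: 1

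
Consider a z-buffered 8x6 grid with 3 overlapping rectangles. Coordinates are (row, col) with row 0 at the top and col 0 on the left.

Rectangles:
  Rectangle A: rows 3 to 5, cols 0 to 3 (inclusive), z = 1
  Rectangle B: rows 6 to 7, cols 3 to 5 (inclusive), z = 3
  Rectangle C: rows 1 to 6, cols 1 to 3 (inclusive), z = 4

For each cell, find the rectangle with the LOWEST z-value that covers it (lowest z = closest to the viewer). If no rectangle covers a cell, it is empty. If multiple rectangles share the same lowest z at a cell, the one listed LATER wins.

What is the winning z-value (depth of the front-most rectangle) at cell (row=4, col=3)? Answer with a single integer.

Check cell (4,3):
  A: rows 3-5 cols 0-3 z=1 -> covers; best now A (z=1)
  B: rows 6-7 cols 3-5 -> outside (row miss)
  C: rows 1-6 cols 1-3 z=4 -> covers; best now A (z=1)
Winner: A at z=1

Answer: 1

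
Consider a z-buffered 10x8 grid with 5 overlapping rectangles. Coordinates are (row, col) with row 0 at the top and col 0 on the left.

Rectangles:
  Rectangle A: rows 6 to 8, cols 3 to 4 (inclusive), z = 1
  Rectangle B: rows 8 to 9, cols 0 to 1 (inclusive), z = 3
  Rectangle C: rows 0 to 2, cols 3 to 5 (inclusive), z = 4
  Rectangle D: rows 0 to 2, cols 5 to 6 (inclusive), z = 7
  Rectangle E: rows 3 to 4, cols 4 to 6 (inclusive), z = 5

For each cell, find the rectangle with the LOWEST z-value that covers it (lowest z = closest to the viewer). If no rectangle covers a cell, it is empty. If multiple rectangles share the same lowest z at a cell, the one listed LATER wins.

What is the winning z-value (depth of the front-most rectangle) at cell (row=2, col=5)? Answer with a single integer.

Check cell (2,5):
  A: rows 6-8 cols 3-4 -> outside (row miss)
  B: rows 8-9 cols 0-1 -> outside (row miss)
  C: rows 0-2 cols 3-5 z=4 -> covers; best now C (z=4)
  D: rows 0-2 cols 5-6 z=7 -> covers; best now C (z=4)
  E: rows 3-4 cols 4-6 -> outside (row miss)
Winner: C at z=4

Answer: 4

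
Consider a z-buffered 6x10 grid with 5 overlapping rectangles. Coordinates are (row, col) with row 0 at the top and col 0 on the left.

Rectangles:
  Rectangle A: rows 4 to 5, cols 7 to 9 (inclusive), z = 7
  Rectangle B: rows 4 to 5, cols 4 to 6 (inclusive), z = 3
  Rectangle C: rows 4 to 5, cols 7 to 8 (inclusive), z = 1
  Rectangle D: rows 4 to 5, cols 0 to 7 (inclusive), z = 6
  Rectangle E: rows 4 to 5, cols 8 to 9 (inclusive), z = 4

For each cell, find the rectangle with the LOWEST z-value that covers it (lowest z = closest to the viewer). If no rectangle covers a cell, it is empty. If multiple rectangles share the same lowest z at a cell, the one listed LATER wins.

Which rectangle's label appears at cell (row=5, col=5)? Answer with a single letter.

Check cell (5,5):
  A: rows 4-5 cols 7-9 -> outside (col miss)
  B: rows 4-5 cols 4-6 z=3 -> covers; best now B (z=3)
  C: rows 4-5 cols 7-8 -> outside (col miss)
  D: rows 4-5 cols 0-7 z=6 -> covers; best now B (z=3)
  E: rows 4-5 cols 8-9 -> outside (col miss)
Winner: B at z=3

Answer: B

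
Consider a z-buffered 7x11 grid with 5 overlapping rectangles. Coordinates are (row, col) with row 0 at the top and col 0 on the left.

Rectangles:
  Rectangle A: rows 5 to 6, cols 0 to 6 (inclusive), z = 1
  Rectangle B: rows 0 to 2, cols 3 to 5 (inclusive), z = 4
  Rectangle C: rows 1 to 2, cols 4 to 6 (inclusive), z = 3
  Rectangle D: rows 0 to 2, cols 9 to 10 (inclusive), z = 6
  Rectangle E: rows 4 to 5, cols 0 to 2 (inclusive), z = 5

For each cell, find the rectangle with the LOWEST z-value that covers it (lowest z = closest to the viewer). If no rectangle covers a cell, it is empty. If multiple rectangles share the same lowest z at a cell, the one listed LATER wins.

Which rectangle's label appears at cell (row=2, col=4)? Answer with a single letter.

Answer: C

Derivation:
Check cell (2,4):
  A: rows 5-6 cols 0-6 -> outside (row miss)
  B: rows 0-2 cols 3-5 z=4 -> covers; best now B (z=4)
  C: rows 1-2 cols 4-6 z=3 -> covers; best now C (z=3)
  D: rows 0-2 cols 9-10 -> outside (col miss)
  E: rows 4-5 cols 0-2 -> outside (row miss)
Winner: C at z=3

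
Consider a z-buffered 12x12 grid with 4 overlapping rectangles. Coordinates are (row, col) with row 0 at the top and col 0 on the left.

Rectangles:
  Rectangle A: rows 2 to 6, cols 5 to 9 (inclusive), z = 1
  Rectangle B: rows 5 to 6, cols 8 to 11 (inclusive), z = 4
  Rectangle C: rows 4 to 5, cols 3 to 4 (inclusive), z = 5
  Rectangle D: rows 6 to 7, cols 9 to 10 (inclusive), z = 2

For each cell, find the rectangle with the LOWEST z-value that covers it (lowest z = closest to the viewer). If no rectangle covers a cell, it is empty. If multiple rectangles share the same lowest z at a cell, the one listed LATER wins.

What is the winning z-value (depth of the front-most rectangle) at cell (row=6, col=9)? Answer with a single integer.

Answer: 1

Derivation:
Check cell (6,9):
  A: rows 2-6 cols 5-9 z=1 -> covers; best now A (z=1)
  B: rows 5-6 cols 8-11 z=4 -> covers; best now A (z=1)
  C: rows 4-5 cols 3-4 -> outside (row miss)
  D: rows 6-7 cols 9-10 z=2 -> covers; best now A (z=1)
Winner: A at z=1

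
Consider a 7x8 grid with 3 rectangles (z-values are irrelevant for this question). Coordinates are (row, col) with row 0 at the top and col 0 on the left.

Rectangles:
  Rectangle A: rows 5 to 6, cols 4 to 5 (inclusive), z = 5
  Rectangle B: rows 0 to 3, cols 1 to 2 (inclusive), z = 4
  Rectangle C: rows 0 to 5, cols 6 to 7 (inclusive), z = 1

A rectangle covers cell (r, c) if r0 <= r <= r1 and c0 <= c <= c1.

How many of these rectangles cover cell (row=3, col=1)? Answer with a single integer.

Answer: 1

Derivation:
Check cell (3,1):
  A: rows 5-6 cols 4-5 -> outside (row miss)
  B: rows 0-3 cols 1-2 -> covers
  C: rows 0-5 cols 6-7 -> outside (col miss)
Count covering = 1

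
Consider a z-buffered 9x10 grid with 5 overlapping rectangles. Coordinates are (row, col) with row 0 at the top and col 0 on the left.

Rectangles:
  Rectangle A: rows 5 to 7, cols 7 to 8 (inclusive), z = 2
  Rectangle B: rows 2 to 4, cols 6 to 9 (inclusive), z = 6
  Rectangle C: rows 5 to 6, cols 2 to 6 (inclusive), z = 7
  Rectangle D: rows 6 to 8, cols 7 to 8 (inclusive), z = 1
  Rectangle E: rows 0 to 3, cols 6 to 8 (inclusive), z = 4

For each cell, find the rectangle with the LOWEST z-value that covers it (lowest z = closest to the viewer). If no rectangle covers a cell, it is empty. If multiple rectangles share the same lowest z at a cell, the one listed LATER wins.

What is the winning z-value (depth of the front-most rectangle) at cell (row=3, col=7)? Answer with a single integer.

Check cell (3,7):
  A: rows 5-7 cols 7-8 -> outside (row miss)
  B: rows 2-4 cols 6-9 z=6 -> covers; best now B (z=6)
  C: rows 5-6 cols 2-6 -> outside (row miss)
  D: rows 6-8 cols 7-8 -> outside (row miss)
  E: rows 0-3 cols 6-8 z=4 -> covers; best now E (z=4)
Winner: E at z=4

Answer: 4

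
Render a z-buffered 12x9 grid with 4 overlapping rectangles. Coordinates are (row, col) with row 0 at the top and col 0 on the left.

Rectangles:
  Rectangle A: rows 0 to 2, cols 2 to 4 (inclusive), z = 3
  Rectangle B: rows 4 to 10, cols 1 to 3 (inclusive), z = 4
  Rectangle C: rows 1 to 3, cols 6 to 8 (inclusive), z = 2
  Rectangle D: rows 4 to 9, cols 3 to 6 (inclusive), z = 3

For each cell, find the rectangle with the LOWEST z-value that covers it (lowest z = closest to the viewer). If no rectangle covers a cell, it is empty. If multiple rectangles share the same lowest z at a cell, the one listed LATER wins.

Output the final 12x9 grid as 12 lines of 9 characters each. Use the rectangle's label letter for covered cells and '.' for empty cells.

..AAA....
..AAA.CCC
..AAA.CCC
......CCC
.BBDDDD..
.BBDDDD..
.BBDDDD..
.BBDDDD..
.BBDDDD..
.BBDDDD..
.BBB.....
.........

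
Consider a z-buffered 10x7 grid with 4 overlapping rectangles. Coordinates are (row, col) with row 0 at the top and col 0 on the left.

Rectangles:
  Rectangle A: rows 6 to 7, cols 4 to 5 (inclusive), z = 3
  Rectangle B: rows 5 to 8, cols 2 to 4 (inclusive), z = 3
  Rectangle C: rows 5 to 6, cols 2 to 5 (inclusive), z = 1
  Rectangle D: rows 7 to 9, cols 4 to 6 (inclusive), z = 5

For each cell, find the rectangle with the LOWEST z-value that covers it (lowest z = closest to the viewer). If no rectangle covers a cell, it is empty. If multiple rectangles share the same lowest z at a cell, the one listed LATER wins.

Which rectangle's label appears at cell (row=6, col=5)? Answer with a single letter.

Answer: C

Derivation:
Check cell (6,5):
  A: rows 6-7 cols 4-5 z=3 -> covers; best now A (z=3)
  B: rows 5-8 cols 2-4 -> outside (col miss)
  C: rows 5-6 cols 2-5 z=1 -> covers; best now C (z=1)
  D: rows 7-9 cols 4-6 -> outside (row miss)
Winner: C at z=1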